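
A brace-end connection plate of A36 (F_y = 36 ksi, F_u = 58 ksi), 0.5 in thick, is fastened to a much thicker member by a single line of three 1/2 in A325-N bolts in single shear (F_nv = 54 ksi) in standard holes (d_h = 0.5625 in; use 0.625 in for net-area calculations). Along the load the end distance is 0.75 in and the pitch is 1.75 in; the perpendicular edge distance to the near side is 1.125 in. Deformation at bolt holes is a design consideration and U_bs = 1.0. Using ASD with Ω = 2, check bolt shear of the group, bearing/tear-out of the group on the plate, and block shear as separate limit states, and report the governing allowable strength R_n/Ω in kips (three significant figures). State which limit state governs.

15.9 kips (bolt shear governs)

Bolt shear: A_b = π·0.5²/4 = 0.1963 in²; R_n = 54 × 0.1963 × 3 × 1 = 31.81 kips → 31.81 / 2 = 15.9 kips.
Bearing: edge l_c = 0.4688, r_n = 16.31 kips; interior l_c = 1.188, r_n = 34.8 kips; R_n = 16.31 + 2·34.8 = 85.91 kips → 43 kips.
Block shear: A_gv = 2.125, A_nv = 1.344, A_nt = 0.4062 in²; R_n = min(0.6F_uA_nv, 0.6F_yA_gv) + U_bs·F_u·A_nt = 69.46 kips → 34.7 kips.
Bolt shear governs: 15.9 kips.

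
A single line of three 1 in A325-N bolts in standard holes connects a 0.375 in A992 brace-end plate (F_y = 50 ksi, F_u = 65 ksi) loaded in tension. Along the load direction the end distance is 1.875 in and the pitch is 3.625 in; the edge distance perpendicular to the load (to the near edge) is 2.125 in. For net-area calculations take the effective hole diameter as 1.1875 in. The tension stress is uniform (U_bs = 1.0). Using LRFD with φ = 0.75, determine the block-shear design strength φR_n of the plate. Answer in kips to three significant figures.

95.5 kips

Shear plane L_v = 1.875 + 2·3.625 = 9.125 in; A_gv = 9.125 × 0.375 = 3.422 in².
A_nv = (9.125 − 2.5·1.1875) × 0.375 = 2.309 in².
A_nt = (2.125 − 0.5·1.1875) × 0.375 = 0.5742 in².
0.6 F_u A_nv = 90.04 kips; 0.6 F_y A_gv = 102.7 kips → shear rupture governs the shear term.
R_n = 90.04 + 1.0 × 65 × 0.5742 = 127.4 kips.
Design strength φR_n = 0.75 × 127.4 = 95.5 kips.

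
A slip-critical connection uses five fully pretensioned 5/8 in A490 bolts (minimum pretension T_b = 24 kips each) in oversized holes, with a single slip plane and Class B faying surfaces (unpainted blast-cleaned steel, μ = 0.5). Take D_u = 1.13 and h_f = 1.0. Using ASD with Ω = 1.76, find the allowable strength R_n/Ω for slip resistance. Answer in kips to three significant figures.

38.5 kips

R_n = μ · D_u · h_f · T_b · n_s · n_b = 0.5 × 1.13 × 1.0 × 24 × 1 × 5 = 67.8 kips.
Allowable strength R_n/Ω = 67.8 / 1.76 = 38.5 kips.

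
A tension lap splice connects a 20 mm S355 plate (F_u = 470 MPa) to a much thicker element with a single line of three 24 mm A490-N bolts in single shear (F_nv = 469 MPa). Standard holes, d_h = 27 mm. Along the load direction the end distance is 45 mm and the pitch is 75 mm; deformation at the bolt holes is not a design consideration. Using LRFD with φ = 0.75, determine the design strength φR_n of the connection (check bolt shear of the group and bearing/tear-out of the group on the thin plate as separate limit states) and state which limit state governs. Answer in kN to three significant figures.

477 kN (bolt shear governs)

Bolt shear: A_b = π·24²/4 = 452.4 mm²; R_n = 469 × 452.4 × 3 × 1 / 1000 = 636.5 kN → 0.75 × 636.5 = 477 kN.
Bearing (1.5 l_c t F_u ≤ 3.0 d t F_u): upper limit = 3.0·24·20·470 / 1000 = 676.8 kN.
  Edge l_c = 45 − 27/2 = 31.5 → r_n = 444.2 kN; interior l_c = 75 − 27 = 48 → r_n = 676.8 kN.
  R_n,bearing = 1·444.2 + 2·676.8 = 1798 kN → 0.75 × 1798 = 1350 kN.
Bolt shear governs: 477 kN.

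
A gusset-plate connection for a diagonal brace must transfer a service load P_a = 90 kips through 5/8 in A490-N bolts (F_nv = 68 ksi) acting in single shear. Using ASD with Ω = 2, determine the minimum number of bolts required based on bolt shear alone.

A_b = π·0.625²/4 = 0.3068 in².
Per-bolt allowable strength R_n/Ω = 68 × 0.3068 × 1 / 2 = 10.43 kips.
n ≥ 90 / 10.43 = 8.628 → use 9 bolts.

9 bolts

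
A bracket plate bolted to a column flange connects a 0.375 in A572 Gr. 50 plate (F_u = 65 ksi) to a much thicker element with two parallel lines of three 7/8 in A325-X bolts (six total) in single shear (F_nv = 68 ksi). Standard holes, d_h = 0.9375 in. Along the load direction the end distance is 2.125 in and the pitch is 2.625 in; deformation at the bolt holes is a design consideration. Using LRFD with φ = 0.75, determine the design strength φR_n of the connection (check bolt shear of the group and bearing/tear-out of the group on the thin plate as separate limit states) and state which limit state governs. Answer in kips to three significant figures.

184 kips (bolt shear governs)

Bolt shear: A_b = π·0.875²/4 = 0.6013 in²; R_n = 68 × 0.6013 × 6 × 1 = 245.3 kips → 0.75 × 245.3 = 184 kips.
Bearing (1.2 l_c t F_u ≤ 2.4 d t F_u): upper limit = 2.4·0.875·0.375·65 = 51.19 kips.
  Edge l_c = 2.125 − 0.9375/2 = 1.656 → r_n = 48.45 kips; interior l_c = 2.625 − 0.9375 = 1.688 → r_n = 49.36 kips.
  R_n,bearing = 2·48.45 + 4·49.36 = 294.3 kips → 0.75 × 294.3 = 221 kips.
Bolt shear governs: 184 kips.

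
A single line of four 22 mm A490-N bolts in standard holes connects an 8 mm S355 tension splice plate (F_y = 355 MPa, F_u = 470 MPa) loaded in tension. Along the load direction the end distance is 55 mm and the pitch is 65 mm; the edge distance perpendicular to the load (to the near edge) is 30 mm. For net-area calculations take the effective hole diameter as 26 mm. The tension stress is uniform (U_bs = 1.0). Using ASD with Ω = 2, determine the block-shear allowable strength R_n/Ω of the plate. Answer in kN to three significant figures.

211 kN

Shear plane L_v = 55 + 3·65 = 250 mm; A_gv = 250 × 8 = 2000 mm².
A_nv = (250 − 3.5·26) × 8 = 1272 mm².
A_nt = (30 − 0.5·26) × 8 = 136 mm².
0.6 F_u A_nv = 358.7 kN; 0.6 F_y A_gv = 426 kN → shear rupture governs the shear term.
R_n = 358.7 + 1.0 × 470 × 136 / 1000 = 422.6 kN.
Allowable strength R_n/Ω = 422.6 / 2 = 211 kN.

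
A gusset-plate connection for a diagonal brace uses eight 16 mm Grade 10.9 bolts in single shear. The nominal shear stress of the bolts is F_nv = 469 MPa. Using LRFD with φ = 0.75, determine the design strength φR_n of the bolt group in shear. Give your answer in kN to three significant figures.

566 kN

A_b = π × 16² / 4 = 201.1 mm².
R_n = F_nv · A_b · n · n_s = 469 × 201.1 × 8 × 1 / 1000 = 754.4 kN.
Design strength φR_n = 0.75 × 754.4 = 566 kN.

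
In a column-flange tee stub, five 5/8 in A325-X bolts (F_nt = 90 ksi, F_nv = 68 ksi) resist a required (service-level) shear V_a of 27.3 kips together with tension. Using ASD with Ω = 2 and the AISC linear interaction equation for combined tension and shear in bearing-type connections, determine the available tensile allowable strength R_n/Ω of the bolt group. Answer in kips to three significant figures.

A_b = π·0.625²/4 = 0.3068 in²; f_rv = 27.3 / (5 × 0.3068) = 17.8 ksi.
F'_nt = 1.3 F_nt − (Ω F_nt / F_nv) f_rv = 1.3·90 − (2·90/68)·17.8 = 69.89 ksi, capped at F_nt → F'_nt = 69.89 ksi.
R_n = F'_nt · A_b · n = 69.89 × 0.3068 × 5 = 107.2 kips.
Allowable strength R_n/Ω = 107.2 / 2 = 53.6 kips.

53.6 kips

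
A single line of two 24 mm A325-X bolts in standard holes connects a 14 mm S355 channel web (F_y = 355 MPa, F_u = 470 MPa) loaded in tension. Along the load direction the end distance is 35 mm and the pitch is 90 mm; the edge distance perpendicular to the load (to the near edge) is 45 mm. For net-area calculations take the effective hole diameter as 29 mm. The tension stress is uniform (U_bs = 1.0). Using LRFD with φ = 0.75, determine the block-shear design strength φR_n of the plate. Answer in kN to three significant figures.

Shear plane L_v = 35 + 1·90 = 125 mm; A_gv = 125 × 14 = 1750 mm².
A_nv = (125 − 1.5·29) × 14 = 1141 mm².
A_nt = (45 − 0.5·29) × 14 = 427 mm².
0.6 F_u A_nv = 321.8 kN; 0.6 F_y A_gv = 372.8 kN → shear rupture governs the shear term.
R_n = 321.8 + 1.0 × 470 × 427 / 1000 = 522.5 kN.
Design strength φR_n = 0.75 × 522.5 = 392 kN.

392 kN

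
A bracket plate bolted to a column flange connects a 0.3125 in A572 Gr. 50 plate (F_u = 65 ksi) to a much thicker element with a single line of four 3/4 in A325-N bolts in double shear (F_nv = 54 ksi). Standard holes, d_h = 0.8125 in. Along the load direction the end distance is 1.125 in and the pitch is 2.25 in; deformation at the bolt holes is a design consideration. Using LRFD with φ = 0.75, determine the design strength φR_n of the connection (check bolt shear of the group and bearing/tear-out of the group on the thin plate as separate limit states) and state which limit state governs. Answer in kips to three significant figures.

Bolt shear: A_b = π·0.75²/4 = 0.4418 in²; R_n = 54 × 0.4418 × 4 × 2 = 190.9 kips → 0.75 × 190.9 = 143 kips.
Bearing (1.2 l_c t F_u ≤ 2.4 d t F_u): upper limit = 2.4·0.75·0.3125·65 = 36.56 kips.
  Edge l_c = 1.125 − 0.8125/2 = 0.7188 → r_n = 17.52 kips; interior l_c = 2.25 − 0.8125 = 1.438 → r_n = 35.04 kips.
  R_n,bearing = 1·17.52 + 3·35.04 = 122.6 kips → 0.75 × 122.6 = 92 kips.
Bearing governs: 92 kips.

92 kips (bearing governs)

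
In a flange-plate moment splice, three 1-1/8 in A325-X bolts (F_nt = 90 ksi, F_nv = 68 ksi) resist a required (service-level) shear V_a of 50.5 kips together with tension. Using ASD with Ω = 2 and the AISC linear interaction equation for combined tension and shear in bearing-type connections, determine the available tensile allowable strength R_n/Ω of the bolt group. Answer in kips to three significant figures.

A_b = π·1.125²/4 = 0.994 in²; f_rv = 50.5 / (3 × 0.994) = 16.93 ksi.
F'_nt = 1.3 F_nt − (Ω F_nt / F_nv) f_rv = 1.3·90 − (2·90/68)·16.93 = 72.17 ksi, capped at F_nt → F'_nt = 72.17 ksi.
R_n = F'_nt · A_b · n = 72.17 × 0.994 × 3 = 215.2 kips.
Allowable strength R_n/Ω = 215.2 / 2 = 108 kips.

108 kips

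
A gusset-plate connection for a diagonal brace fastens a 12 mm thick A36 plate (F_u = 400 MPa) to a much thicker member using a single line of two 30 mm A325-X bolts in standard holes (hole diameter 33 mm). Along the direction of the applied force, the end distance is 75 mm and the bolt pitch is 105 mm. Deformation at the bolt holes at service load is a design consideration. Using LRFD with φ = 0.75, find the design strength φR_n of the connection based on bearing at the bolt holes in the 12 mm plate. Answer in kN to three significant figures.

512 kN

Per bolt r_n = 1.2 l_c t F_u ≤ 2.4 d t F_u; upper limit = 2.4 × 30 × 12 × 400 / 1000 = 345.6 kN.
Edge bolt: l_c = 75 − 33/2 = 58.5 mm → 1.2 × 58.5 × 12 × 400 / 1000 = 337 → r_n = 337 kN.
Interior bolts: l_c = 105 − 33 = 72 mm → 1.2 × 72 × 12 × 400 / 1000 = 414.7 → r_n = 345.6 kN.
R_n = 1 × 337 + 1 × 345.6 = 682.6 kN.
Design strength φR_n = 0.75 × 682.6 = 512 kN.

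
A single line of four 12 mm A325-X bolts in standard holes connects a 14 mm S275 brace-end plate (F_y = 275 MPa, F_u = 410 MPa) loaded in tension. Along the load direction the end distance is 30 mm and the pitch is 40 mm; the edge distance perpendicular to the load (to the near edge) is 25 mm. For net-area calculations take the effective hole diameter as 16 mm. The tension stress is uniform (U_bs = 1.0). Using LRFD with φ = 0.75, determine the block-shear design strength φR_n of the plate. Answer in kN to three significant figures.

316 kN

Shear plane L_v = 30 + 3·40 = 150 mm; A_gv = 150 × 14 = 2100 mm².
A_nv = (150 − 3.5·16) × 14 = 1316 mm².
A_nt = (25 − 0.5·16) × 14 = 238 mm².
0.6 F_u A_nv = 323.7 kN; 0.6 F_y A_gv = 346.5 kN → shear rupture governs the shear term.
R_n = 323.7 + 1.0 × 410 × 238 / 1000 = 421.3 kN.
Design strength φR_n = 0.75 × 421.3 = 316 kN.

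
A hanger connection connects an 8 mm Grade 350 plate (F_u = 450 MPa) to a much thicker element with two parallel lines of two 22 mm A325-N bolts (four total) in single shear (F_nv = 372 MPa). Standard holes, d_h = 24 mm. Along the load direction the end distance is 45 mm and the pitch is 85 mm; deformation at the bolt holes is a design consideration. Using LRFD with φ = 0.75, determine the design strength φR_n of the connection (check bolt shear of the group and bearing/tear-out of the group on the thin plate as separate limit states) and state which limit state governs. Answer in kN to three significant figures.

Bolt shear: A_b = π·22²/4 = 380.1 mm²; R_n = 372 × 380.1 × 4 × 1 / 1000 = 565.6 kN → 0.75 × 565.6 = 424 kN.
Bearing (1.2 l_c t F_u ≤ 2.4 d t F_u): upper limit = 2.4·22·8·450 / 1000 = 190.1 kN.
  Edge l_c = 45 − 24/2 = 33 → r_n = 142.6 kN; interior l_c = 85 − 24 = 61 → r_n = 190.1 kN.
  R_n,bearing = 2·142.6 + 2·190.1 = 665.3 kN → 0.75 × 665.3 = 499 kN.
Bolt shear governs: 424 kN.

424 kN (bolt shear governs)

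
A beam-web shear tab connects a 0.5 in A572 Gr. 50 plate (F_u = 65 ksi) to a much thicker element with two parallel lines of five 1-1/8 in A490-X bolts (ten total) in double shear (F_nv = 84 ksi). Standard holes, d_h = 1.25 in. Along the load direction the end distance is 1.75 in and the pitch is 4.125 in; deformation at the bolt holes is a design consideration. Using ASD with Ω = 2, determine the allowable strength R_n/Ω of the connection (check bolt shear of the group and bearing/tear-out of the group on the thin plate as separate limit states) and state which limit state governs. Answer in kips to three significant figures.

395 kips (bearing governs)

Bolt shear: A_b = π·1.125²/4 = 0.994 in²; R_n = 84 × 0.994 × 10 × 2 = 1670 kips → 1670 / 2 = 835 kips.
Bearing (1.2 l_c t F_u ≤ 2.4 d t F_u): upper limit = 2.4·1.125·0.5·65 = 87.75 kips.
  Edge l_c = 1.75 − 1.25/2 = 1.125 → r_n = 43.87 kips; interior l_c = 4.125 − 1.25 = 2.875 → r_n = 87.75 kips.
  R_n,bearing = 2·43.87 + 8·87.75 = 789.7 kips → 789.7 / 2 = 395 kips.
Bearing governs: 395 kips.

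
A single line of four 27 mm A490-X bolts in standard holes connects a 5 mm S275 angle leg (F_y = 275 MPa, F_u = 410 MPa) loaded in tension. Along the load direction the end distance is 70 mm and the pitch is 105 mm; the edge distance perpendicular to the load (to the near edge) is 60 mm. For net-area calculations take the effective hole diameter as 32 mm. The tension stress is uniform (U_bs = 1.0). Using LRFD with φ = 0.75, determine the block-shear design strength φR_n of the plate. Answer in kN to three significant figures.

306 kN

Shear plane L_v = 70 + 3·105 = 385 mm; A_gv = 385 × 5 = 1925 mm².
A_nv = (385 − 3.5·32) × 5 = 1365 mm².
A_nt = (60 − 0.5·32) × 5 = 220 mm².
0.6 F_u A_nv = 335.8 kN; 0.6 F_y A_gv = 317.6 kN → shear yielding governs the shear term.
R_n = 317.6 + 1.0 × 410 × 220 / 1000 = 407.8 kN.
Design strength φR_n = 0.75 × 407.8 = 306 kN.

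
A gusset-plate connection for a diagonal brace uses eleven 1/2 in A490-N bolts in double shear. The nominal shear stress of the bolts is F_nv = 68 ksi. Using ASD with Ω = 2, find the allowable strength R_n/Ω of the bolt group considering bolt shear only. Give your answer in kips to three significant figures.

A_b = π × 0.5² / 4 = 0.1963 in².
R_n = F_nv · A_b · n · n_s = 68 × 0.1963 × 11 × 2 = 293.7 kips.
Allowable strength R_n/Ω = 293.7 / 2 = 147 kips.

147 kips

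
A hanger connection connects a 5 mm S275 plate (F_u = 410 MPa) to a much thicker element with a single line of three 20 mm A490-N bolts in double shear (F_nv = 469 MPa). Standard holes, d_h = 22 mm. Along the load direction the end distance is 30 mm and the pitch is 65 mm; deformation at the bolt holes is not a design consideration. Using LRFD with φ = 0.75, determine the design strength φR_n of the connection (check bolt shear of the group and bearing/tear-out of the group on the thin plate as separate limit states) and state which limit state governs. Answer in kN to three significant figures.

228 kN (bearing governs)

Bolt shear: A_b = π·20²/4 = 314.2 mm²; R_n = 469 × 314.2 × 3 × 2 / 1000 = 884 kN → 0.75 × 884 = 663 kN.
Bearing (1.5 l_c t F_u ≤ 3.0 d t F_u): upper limit = 3.0·20·5·410 / 1000 = 123 kN.
  Edge l_c = 30 − 22/2 = 19 → r_n = 58.43 kN; interior l_c = 65 − 22 = 43 → r_n = 123 kN.
  R_n,bearing = 1·58.43 + 2·123 = 304.4 kN → 0.75 × 304.4 = 228 kN.
Bearing governs: 228 kN.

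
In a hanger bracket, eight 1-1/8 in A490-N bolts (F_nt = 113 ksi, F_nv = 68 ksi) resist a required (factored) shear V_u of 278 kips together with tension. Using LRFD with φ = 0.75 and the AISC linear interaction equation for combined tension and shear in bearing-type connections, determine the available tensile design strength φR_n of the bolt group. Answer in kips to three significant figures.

414 kips

A_b = π·1.125²/4 = 0.994 in²; f_rv = 278 / (8 × 0.994) = 34.96 ksi.
F'_nt = 1.3 F_nt − (F_nt / φF_nv) f_rv = 1.3·113 − (113/(0.75·68))·34.96 = 69.44 ksi, capped at F_nt → F'_nt = 69.44 ksi.
R_n = F'_nt · A_b · n = 69.44 × 0.994 × 8 = 552.2 kips.
Design strength φR_n = 0.75 × 552.2 = 414 kips.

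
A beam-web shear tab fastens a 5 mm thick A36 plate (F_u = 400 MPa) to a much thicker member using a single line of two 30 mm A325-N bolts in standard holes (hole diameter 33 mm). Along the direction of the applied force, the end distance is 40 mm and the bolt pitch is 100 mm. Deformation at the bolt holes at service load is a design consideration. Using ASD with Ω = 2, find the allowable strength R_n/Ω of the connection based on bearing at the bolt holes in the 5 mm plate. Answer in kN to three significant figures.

100 kN

Per bolt r_n = 1.2 l_c t F_u ≤ 2.4 d t F_u; upper limit = 2.4 × 30 × 5 × 400 / 1000 = 144 kN.
Edge bolt: l_c = 40 − 33/2 = 23.5 mm → 1.2 × 23.5 × 5 × 400 / 1000 = 56.4 → r_n = 56.4 kN.
Interior bolts: l_c = 100 − 33 = 67 mm → 1.2 × 67 × 5 × 400 / 1000 = 160.8 → r_n = 144 kN.
R_n = 1 × 56.4 + 1 × 144 = 200.4 kN.
Allowable strength R_n/Ω = 200.4 / 2 = 100 kN.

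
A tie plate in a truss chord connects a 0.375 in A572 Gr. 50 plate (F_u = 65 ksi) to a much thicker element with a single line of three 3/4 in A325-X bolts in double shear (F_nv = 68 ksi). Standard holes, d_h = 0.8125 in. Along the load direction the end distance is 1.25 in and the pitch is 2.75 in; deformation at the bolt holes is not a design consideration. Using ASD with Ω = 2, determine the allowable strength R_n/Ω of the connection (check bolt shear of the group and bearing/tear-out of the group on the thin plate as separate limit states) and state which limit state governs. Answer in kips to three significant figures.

Bolt shear: A_b = π·0.75²/4 = 0.4418 in²; R_n = 68 × 0.4418 × 3 × 2 = 180.2 kips → 180.2 / 2 = 90.1 kips.
Bearing (1.5 l_c t F_u ≤ 3.0 d t F_u): upper limit = 3.0·0.75·0.375·65 = 54.84 kips.
  Edge l_c = 1.25 − 0.8125/2 = 0.8438 → r_n = 30.85 kips; interior l_c = 2.75 − 0.8125 = 1.938 → r_n = 54.84 kips.
  R_n,bearing = 1·30.85 + 2·54.84 = 140.5 kips → 140.5 / 2 = 70.3 kips.
Bearing governs: 70.3 kips.

70.3 kips (bearing governs)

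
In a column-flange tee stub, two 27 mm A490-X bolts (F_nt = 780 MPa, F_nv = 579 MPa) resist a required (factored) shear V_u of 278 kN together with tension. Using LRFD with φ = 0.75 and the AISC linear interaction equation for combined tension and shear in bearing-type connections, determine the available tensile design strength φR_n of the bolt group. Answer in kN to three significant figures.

496 kN

A_b = π·27²/4 = 572.6 mm²; f_rv = 278 × 1000 / (2 × 572.6) = 242.8 MPa.
F'_nt = 1.3 F_nt − (F_nt / φF_nv) f_rv = 1.3·780 − (780/(0.75·579))·242.8 = 577.9 MPa, capped at F_nt → F'_nt = 577.9 MPa.
R_n = F'_nt · A_b · n = 577.9 × 572.6 × 2 / 1000 = 661.8 kN.
Design strength φR_n = 0.75 × 661.8 = 496 kN.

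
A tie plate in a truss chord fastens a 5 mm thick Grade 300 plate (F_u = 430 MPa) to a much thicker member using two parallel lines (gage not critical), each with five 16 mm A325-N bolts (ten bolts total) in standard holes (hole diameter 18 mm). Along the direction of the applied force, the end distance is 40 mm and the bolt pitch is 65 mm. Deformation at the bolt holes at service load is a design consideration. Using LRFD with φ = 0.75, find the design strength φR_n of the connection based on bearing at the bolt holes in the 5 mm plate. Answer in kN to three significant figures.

615 kN

Per bolt r_n = 1.2 l_c t F_u ≤ 2.4 d t F_u; upper limit = 2.4 × 16 × 5 × 430 / 1000 = 82.56 kN.
Edge bolt: l_c = 40 − 18/2 = 31 mm → 1.2 × 31 × 5 × 430 / 1000 = 79.98 → r_n = 79.98 kN.
Interior bolts: l_c = 65 − 18 = 47 mm → 1.2 × 47 × 5 × 430 / 1000 = 121.3 → r_n = 82.56 kN.
R_n = 2 × 79.98 + 8 × 82.56 = 820.4 kN.
Design strength φR_n = 0.75 × 820.4 = 615 kN.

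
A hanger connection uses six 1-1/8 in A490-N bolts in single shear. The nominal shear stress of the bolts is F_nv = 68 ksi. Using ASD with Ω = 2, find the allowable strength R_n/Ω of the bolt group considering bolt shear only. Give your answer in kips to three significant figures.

A_b = π × 1.125² / 4 = 0.994 in².
R_n = F_nv · A_b · n · n_s = 68 × 0.994 × 6 × 1 = 405.6 kips.
Allowable strength R_n/Ω = 405.6 / 2 = 203 kips.

203 kips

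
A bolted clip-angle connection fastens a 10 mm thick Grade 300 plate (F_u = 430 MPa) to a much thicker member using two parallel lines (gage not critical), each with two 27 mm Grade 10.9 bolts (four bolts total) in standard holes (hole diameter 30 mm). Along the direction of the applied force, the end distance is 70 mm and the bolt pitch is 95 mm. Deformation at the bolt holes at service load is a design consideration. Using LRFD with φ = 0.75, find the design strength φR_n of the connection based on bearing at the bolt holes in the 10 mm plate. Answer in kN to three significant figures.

836 kN

Per bolt r_n = 1.2 l_c t F_u ≤ 2.4 d t F_u; upper limit = 2.4 × 27 × 10 × 430 / 1000 = 278.6 kN.
Edge bolt: l_c = 70 − 30/2 = 55 mm → 1.2 × 55 × 10 × 430 / 1000 = 283.8 → r_n = 278.6 kN.
Interior bolts: l_c = 95 − 30 = 65 mm → 1.2 × 65 × 10 × 430 / 1000 = 335.4 → r_n = 278.6 kN.
R_n = 2 × 278.6 + 2 × 278.6 = 1115 kN.
Design strength φR_n = 0.75 × 1115 = 836 kN.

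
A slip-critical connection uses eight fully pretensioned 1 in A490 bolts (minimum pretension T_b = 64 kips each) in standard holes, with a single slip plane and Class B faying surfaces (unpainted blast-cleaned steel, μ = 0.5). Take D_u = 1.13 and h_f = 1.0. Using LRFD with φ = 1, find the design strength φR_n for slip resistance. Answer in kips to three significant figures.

R_n = μ · D_u · h_f · T_b · n_s · n_b = 0.5 × 1.13 × 1.0 × 64 × 1 × 8 = 289.3 kips.
Design strength φR_n = 1 × 289.3 = 289 kips.

289 kips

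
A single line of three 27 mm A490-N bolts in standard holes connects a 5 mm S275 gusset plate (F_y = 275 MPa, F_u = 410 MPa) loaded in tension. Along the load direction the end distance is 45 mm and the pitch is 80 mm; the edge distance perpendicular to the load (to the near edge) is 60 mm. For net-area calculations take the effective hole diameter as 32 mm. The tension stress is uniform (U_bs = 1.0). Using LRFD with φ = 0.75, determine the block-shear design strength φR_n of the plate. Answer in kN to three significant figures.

Shear plane L_v = 45 + 2·80 = 205 mm; A_gv = 205 × 5 = 1025 mm².
A_nv = (205 − 2.5·32) × 5 = 625 mm².
A_nt = (60 − 0.5·32) × 5 = 220 mm².
0.6 F_u A_nv = 153.8 kN; 0.6 F_y A_gv = 169.1 kN → shear rupture governs the shear term.
R_n = 153.8 + 1.0 × 410 × 220 / 1000 = 243.9 kN.
Design strength φR_n = 0.75 × 243.9 = 183 kN.

183 kN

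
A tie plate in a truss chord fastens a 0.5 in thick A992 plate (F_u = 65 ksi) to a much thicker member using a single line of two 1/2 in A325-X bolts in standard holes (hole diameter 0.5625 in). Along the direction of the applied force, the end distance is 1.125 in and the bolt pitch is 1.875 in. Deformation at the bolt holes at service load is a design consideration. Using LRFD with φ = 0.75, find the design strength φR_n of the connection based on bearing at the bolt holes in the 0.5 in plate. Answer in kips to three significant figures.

53.9 kips

Per bolt r_n = 1.2 l_c t F_u ≤ 2.4 d t F_u; upper limit = 2.4 × 0.5 × 0.5 × 65 = 39 kips.
Edge bolt: l_c = 1.125 − 0.5625/2 = 0.8438 in → 1.2 × 0.8438 × 0.5 × 65 = 32.91 → r_n = 32.91 kips.
Interior bolts: l_c = 1.875 − 0.5625 = 1.312 in → 1.2 × 1.312 × 0.5 × 65 = 51.19 → r_n = 39 kips.
R_n = 1 × 32.91 + 1 × 39 = 71.91 kips.
Design strength φR_n = 0.75 × 71.91 = 53.9 kips.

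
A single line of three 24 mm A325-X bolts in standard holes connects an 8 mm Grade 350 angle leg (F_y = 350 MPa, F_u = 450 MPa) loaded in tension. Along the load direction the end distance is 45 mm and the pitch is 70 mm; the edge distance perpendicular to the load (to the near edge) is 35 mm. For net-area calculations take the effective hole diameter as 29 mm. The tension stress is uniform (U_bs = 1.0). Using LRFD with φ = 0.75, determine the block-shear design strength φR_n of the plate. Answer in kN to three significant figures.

238 kN

Shear plane L_v = 45 + 2·70 = 185 mm; A_gv = 185 × 8 = 1480 mm².
A_nv = (185 − 2.5·29) × 8 = 900 mm².
A_nt = (35 − 0.5·29) × 8 = 164 mm².
0.6 F_u A_nv = 243 kN; 0.6 F_y A_gv = 310.8 kN → shear rupture governs the shear term.
R_n = 243 + 1.0 × 450 × 164 / 1000 = 316.8 kN.
Design strength φR_n = 0.75 × 316.8 = 238 kN.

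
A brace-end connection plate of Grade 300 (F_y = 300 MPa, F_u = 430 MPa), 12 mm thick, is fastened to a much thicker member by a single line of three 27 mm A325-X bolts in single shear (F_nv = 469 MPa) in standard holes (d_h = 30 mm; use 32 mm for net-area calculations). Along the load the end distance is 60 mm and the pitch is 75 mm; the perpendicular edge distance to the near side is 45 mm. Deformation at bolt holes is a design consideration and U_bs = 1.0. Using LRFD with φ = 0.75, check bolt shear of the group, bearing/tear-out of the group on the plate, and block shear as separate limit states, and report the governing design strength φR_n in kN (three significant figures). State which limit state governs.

Bolt shear: A_b = π·27²/4 = 572.6 mm²; R_n = 469 × 572.6 × 3 × 1 / 1000 = 805.6 kN → 0.75 × 805.6 = 604 kN.
Bearing: edge l_c = 45, r_n = 278.6 kN; interior l_c = 45, r_n = 278.6 kN; R_n = 278.6 + 2·278.6 = 835.9 kN → 627 kN.
Block shear: A_gv = 2520, A_nv = 1560, A_nt = 348 mm²; R_n = min(0.6F_uA_nv, 0.6F_yA_gv) + U_bs·F_u·A_nt = 552.1 kN → 414 kN.
Block shear governs: 414 kN.

414 kN (block shear governs)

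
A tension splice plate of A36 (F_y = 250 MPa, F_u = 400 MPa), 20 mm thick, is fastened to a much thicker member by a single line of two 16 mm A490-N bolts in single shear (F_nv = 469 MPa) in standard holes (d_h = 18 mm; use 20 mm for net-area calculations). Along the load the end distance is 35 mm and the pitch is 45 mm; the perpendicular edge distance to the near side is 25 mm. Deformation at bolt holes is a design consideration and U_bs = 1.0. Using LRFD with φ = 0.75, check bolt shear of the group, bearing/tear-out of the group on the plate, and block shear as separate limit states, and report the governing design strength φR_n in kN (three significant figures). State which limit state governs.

141 kN (bolt shear governs)

Bolt shear: A_b = π·16²/4 = 201.1 mm²; R_n = 469 × 201.1 × 2 × 1 / 1000 = 188.6 kN → 0.75 × 188.6 = 141 kN.
Bearing: edge l_c = 26, r_n = 249.6 kN; interior l_c = 27, r_n = 259.2 kN; R_n = 249.6 + 1·259.2 = 508.8 kN → 382 kN.
Block shear: A_gv = 1600, A_nv = 1000, A_nt = 300 mm²; R_n = min(0.6F_uA_nv, 0.6F_yA_gv) + U_bs·F_u·A_nt = 360 kN → 270 kN.
Bolt shear governs: 141 kN.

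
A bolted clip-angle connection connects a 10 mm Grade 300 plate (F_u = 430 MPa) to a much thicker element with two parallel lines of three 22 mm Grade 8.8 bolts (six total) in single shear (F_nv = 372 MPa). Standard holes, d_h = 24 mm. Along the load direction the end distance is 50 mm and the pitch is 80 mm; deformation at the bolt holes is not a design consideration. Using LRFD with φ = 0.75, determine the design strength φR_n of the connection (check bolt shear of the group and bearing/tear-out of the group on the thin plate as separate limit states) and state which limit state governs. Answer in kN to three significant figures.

Bolt shear: A_b = π·22²/4 = 380.1 mm²; R_n = 372 × 380.1 × 6 × 1 / 1000 = 848.5 kN → 0.75 × 848.5 = 636 kN.
Bearing (1.5 l_c t F_u ≤ 3.0 d t F_u): upper limit = 3.0·22·10·430 / 1000 = 283.8 kN.
  Edge l_c = 50 − 24/2 = 38 → r_n = 245.1 kN; interior l_c = 80 − 24 = 56 → r_n = 283.8 kN.
  R_n,bearing = 2·245.1 + 4·283.8 = 1625 kN → 0.75 × 1625 = 1220 kN.
Bolt shear governs: 636 kN.

636 kN (bolt shear governs)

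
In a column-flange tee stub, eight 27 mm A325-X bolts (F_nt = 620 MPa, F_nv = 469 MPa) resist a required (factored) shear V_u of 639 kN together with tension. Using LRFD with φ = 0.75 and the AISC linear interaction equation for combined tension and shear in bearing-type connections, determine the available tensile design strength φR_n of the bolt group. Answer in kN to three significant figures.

A_b = π·27²/4 = 572.6 mm²; f_rv = 639 × 1000 / (8 × 572.6) = 139.5 MPa.
F'_nt = 1.3 F_nt − (F_nt / φF_nv) f_rv = 1.3·620 − (620/(0.75·469))·139.5 = 560.1 MPa, capped at F_nt → F'_nt = 560.1 MPa.
R_n = F'_nt · A_b · n = 560.1 × 572.6 × 8 / 1000 = 2566 kN.
Design strength φR_n = 0.75 × 2566 = 1920 kN.

1920 kN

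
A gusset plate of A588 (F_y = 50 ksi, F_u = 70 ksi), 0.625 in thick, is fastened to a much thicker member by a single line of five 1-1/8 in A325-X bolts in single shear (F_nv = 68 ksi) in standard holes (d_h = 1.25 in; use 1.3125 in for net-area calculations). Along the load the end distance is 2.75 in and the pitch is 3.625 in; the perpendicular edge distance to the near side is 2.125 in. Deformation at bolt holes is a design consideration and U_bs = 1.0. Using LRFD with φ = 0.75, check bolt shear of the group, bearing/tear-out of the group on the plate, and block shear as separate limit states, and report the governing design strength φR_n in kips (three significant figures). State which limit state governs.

Bolt shear: A_b = π·1.125²/4 = 0.994 in²; R_n = 68 × 0.994 × 5 × 1 = 338 kips → 0.75 × 338 = 253 kips.
Bearing: edge l_c = 2.125, r_n = 111.6 kips; interior l_c = 2.375, r_n = 118.1 kips; R_n = 111.6 + 4·118.1 = 584.1 kips → 438 kips.
Block shear: A_gv = 10.78, A_nv = 7.09, A_nt = 0.918 in²; R_n = min(0.6F_uA_nv, 0.6F_yA_gv) + U_bs·F_u·A_nt = 362 kips → 272 kips.
Bolt shear governs: 253 kips.

253 kips (bolt shear governs)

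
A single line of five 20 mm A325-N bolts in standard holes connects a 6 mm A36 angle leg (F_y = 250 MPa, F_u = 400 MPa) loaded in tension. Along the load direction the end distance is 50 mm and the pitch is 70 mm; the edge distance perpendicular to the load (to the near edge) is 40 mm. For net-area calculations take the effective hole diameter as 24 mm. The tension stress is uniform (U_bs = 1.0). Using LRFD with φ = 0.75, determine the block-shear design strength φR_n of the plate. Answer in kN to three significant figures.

Shear plane L_v = 50 + 4·70 = 330 mm; A_gv = 330 × 6 = 1980 mm².
A_nv = (330 − 4.5·24) × 6 = 1332 mm².
A_nt = (40 − 0.5·24) × 6 = 168 mm².
0.6 F_u A_nv = 319.7 kN; 0.6 F_y A_gv = 297 kN → shear yielding governs the shear term.
R_n = 297 + 1.0 × 400 × 168 / 1000 = 364.2 kN.
Design strength φR_n = 0.75 × 364.2 = 273 kN.

273 kN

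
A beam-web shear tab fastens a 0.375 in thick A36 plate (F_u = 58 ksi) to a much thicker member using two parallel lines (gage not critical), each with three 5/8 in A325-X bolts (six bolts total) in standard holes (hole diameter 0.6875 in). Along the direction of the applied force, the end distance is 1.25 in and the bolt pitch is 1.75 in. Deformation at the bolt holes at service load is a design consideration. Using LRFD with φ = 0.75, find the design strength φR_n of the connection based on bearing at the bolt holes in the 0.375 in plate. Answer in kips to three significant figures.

Per bolt r_n = 1.2 l_c t F_u ≤ 2.4 d t F_u; upper limit = 2.4 × 0.625 × 0.375 × 58 = 32.62 kips.
Edge bolt: l_c = 1.25 − 0.6875/2 = 0.9062 in → 1.2 × 0.9062 × 0.375 × 58 = 23.65 → r_n = 23.65 kips.
Interior bolts: l_c = 1.75 − 0.6875 = 1.062 in → 1.2 × 1.062 × 0.375 × 58 = 27.73 → r_n = 27.73 kips.
R_n = 2 × 23.65 + 4 × 27.73 = 158.2 kips.
Design strength φR_n = 0.75 × 158.2 = 119 kips.

119 kips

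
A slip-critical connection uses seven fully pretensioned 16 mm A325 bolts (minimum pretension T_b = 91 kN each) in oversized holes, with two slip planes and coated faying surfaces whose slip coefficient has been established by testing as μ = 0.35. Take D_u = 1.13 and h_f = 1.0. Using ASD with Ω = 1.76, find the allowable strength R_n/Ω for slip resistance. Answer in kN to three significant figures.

286 kN

R_n = μ · D_u · h_f · T_b · n_s · n_b = 0.35 × 1.13 × 1.0 × 91 × 2 × 7 = 503.9 kN.
Allowable strength R_n/Ω = 503.9 / 1.76 = 286 kN.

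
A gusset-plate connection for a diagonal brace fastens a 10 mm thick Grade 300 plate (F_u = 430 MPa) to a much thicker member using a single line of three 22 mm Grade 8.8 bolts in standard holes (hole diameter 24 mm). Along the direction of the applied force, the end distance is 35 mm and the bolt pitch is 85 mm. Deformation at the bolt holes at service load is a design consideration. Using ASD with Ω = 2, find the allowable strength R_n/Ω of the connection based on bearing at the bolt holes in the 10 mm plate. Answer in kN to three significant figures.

286 kN

Per bolt r_n = 1.2 l_c t F_u ≤ 2.4 d t F_u; upper limit = 2.4 × 22 × 10 × 430 / 1000 = 227 kN.
Edge bolt: l_c = 35 − 24/2 = 23 mm → 1.2 × 23 × 10 × 430 / 1000 = 118.7 → r_n = 118.7 kN.
Interior bolts: l_c = 85 − 24 = 61 mm → 1.2 × 61 × 10 × 430 / 1000 = 314.8 → r_n = 227 kN.
R_n = 1 × 118.7 + 2 × 227 = 572.8 kN.
Allowable strength R_n/Ω = 572.8 / 2 = 286 kN.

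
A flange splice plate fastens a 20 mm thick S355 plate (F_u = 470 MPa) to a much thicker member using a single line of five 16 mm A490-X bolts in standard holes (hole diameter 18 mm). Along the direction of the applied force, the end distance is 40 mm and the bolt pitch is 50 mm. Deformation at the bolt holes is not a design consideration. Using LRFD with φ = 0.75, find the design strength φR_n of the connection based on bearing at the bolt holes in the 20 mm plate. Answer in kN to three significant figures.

Per bolt r_n = 1.5 l_c t F_u ≤ 3.0 d t F_u; upper limit = 3.0 × 16 × 20 × 470 / 1000 = 451.2 kN.
Edge bolt: l_c = 40 − 18/2 = 31 mm → 1.5 × 31 × 20 × 470 / 1000 = 437.1 → r_n = 437.1 kN.
Interior bolts: l_c = 50 − 18 = 32 mm → 1.5 × 32 × 20 × 470 / 1000 = 451.2 → r_n = 451.2 kN.
R_n = 1 × 437.1 + 4 × 451.2 = 2242 kN.
Design strength φR_n = 0.75 × 2242 = 1680 kN.

1680 kN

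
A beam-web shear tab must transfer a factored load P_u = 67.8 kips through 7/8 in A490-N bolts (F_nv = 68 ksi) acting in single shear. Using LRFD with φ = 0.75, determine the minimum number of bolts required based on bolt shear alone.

3 bolts

A_b = π·0.875²/4 = 0.6013 in².
Per-bolt design strength φR_n = 0.75 × 68 × 0.6013 × 1 = 30.67 kips.
n ≥ 67.8 / 30.67 = 2.211 → use 3 bolts.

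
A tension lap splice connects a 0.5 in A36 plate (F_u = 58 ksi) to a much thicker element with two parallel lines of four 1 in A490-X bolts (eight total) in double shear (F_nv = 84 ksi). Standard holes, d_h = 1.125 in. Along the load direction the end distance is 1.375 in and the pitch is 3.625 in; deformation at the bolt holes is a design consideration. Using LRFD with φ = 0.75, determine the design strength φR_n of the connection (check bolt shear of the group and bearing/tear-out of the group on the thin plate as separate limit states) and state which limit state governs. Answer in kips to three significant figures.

Bolt shear: A_b = π·1²/4 = 0.7854 in²; R_n = 84 × 0.7854 × 8 × 2 = 1056 kips → 0.75 × 1056 = 792 kips.
Bearing (1.2 l_c t F_u ≤ 2.4 d t F_u): upper limit = 2.4·1·0.5·58 = 69.6 kips.
  Edge l_c = 1.375 − 1.125/2 = 0.8125 → r_n = 28.27 kips; interior l_c = 3.625 − 1.125 = 2.5 → r_n = 69.6 kips.
  R_n,bearing = 2·28.27 + 6·69.6 = 474.1 kips → 0.75 × 474.1 = 356 kips.
Bearing governs: 356 kips.

356 kips (bearing governs)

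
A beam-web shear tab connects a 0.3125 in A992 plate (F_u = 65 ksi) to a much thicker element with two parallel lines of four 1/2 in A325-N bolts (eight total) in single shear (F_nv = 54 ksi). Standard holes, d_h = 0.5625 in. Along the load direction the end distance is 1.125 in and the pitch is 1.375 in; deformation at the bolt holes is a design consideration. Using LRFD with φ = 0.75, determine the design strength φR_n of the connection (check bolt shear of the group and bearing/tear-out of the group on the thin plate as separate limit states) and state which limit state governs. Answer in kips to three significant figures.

63.6 kips (bolt shear governs)

Bolt shear: A_b = π·0.5²/4 = 0.1963 in²; R_n = 54 × 0.1963 × 8 × 1 = 84.82 kips → 0.75 × 84.82 = 63.6 kips.
Bearing (1.2 l_c t F_u ≤ 2.4 d t F_u): upper limit = 2.4·0.5·0.3125·65 = 24.38 kips.
  Edge l_c = 1.125 − 0.5625/2 = 0.8438 → r_n = 20.57 kips; interior l_c = 1.375 − 0.5625 = 0.8125 → r_n = 19.8 kips.
  R_n,bearing = 2·20.57 + 6·19.8 = 160 kips → 0.75 × 160 = 120 kips.
Bolt shear governs: 63.6 kips.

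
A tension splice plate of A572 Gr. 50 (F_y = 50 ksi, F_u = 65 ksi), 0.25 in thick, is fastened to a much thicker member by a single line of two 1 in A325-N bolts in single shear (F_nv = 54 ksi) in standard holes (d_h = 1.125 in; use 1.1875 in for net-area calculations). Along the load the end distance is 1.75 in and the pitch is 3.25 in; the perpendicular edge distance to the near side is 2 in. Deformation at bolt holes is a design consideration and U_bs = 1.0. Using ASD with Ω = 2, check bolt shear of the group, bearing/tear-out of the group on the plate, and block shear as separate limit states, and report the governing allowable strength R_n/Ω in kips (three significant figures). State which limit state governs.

27.1 kips (block shear governs)

Bolt shear: A_b = π·1²/4 = 0.7854 in²; R_n = 54 × 0.7854 × 2 × 1 = 84.82 kips → 84.82 / 2 = 42.4 kips.
Bearing: edge l_c = 1.188, r_n = 23.16 kips; interior l_c = 2.125, r_n = 39 kips; R_n = 23.16 + 1·39 = 62.16 kips → 31.1 kips.
Block shear: A_gv = 1.25, A_nv = 0.8047, A_nt = 0.3516 in²; R_n = min(0.6F_uA_nv, 0.6F_yA_gv) + U_bs·F_u·A_nt = 54.23 kips → 27.1 kips.
Block shear governs: 27.1 kips.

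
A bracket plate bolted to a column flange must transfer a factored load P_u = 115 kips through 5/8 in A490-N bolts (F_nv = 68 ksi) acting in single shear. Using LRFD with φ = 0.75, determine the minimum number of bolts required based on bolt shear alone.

8 bolts

A_b = π·0.625²/4 = 0.3068 in².
Per-bolt design strength φR_n = 0.75 × 68 × 0.3068 × 1 = 15.65 kips.
n ≥ 115 / 15.65 = 7.35 → use 8 bolts.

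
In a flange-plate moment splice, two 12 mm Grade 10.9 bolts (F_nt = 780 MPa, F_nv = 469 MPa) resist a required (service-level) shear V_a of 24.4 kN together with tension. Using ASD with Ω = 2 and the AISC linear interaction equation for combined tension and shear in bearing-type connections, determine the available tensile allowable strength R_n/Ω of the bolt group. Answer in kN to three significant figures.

74.1 kN

A_b = π·12²/4 = 113.1 mm²; f_rv = 24.4 × 1000 / (2 × 113.1) = 107.9 MPa.
F'_nt = 1.3 F_nt − (Ω F_nt / F_nv) f_rv = 1.3·780 − (2·780/469)·107.9 = 655.2 MPa, capped at F_nt → F'_nt = 655.2 MPa.
R_n = F'_nt · A_b · n = 655.2 × 113.1 × 2 / 1000 = 148.2 kN.
Allowable strength R_n/Ω = 148.2 / 2 = 74.1 kN.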